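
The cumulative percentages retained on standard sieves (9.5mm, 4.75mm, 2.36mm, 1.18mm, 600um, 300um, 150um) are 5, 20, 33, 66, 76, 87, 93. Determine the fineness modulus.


FM = sum(cumulative % retained) / 100
= 380 / 100
= 3.8

3.8


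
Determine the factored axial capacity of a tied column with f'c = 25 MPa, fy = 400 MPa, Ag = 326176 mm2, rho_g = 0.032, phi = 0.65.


Ast = rho * Ag = 0.032 * 326176 = 10437.632 mm2
phi*Pn = 0.65 * 0.80 * (0.85 * 25 * (326176 - 10437.632) + 400 * 10437.632) / 1000
= 5659.94 kN

5659.94


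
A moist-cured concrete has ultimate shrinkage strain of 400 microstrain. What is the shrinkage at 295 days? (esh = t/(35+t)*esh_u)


esh(295) = 295 / (35 + 295) * 400
= 295 / 330 * 400
= 357.6 microstrain

357.6


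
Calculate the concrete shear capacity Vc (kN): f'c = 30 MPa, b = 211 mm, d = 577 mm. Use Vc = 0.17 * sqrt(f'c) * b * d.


Vc = 0.17 * sqrt(30) * 211 * 577 / 1000
= 113.36 kN

113.36


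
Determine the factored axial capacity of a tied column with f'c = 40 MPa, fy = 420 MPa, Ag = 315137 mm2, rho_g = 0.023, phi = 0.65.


Ast = rho * Ag = 0.023 * 315137 = 7248.151 mm2
phi*Pn = 0.65 * 0.80 * (0.85 * 40 * (315137 - 7248.151) + 420 * 7248.151) / 1000
= 7026.47 kN

7026.47


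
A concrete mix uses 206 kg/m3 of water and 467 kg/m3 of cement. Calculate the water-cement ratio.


w/c = water / cement
w/c = 206 / 467 = 0.441

0.441


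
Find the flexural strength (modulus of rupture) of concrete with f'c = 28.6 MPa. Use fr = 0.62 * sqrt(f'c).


fr = 0.62 * sqrt(28.6)
= 3.316 MPa

3.316


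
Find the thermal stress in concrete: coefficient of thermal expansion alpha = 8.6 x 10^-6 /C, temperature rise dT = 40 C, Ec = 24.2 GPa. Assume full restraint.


sigma = alpha * dT * Ec
= 8.6e-6 * 40 * 24.2 * 1000
= 8.325 MPa

8.325


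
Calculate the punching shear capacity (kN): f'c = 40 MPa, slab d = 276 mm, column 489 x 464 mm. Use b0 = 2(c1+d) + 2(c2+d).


b0 = 2*(489 + 276) + 2*(464 + 276) = 3010 mm
Vc = 0.33 * sqrt(40) * 3010 * 276 / 1000
= 1733.88 kN

1733.88


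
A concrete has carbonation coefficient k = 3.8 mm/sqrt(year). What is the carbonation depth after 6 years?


depth = k * sqrt(t)
= 3.8 * sqrt(6)
= 9.31 mm

9.31


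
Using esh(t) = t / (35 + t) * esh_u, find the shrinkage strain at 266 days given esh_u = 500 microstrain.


esh(266) = 266 / (35 + 266) * 500
= 266 / 301 * 500
= 441.9 microstrain

441.9


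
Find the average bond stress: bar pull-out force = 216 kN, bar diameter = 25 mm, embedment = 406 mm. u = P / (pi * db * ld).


u = P / (pi * db * ld)
= 216 * 1000 / (pi * 25 * 406)
= 6.774 MPa

6.774


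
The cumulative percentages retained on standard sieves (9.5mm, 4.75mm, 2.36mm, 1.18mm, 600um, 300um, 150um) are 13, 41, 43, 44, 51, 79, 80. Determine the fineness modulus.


FM = sum(cumulative % retained) / 100
= 351 / 100
= 3.51

3.51


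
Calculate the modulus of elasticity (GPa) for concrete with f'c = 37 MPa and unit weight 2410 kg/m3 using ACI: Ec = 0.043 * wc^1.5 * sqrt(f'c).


Ec = 0.043 * 2410^1.5 * sqrt(37) / 1000
= 30.95 GPa

30.95


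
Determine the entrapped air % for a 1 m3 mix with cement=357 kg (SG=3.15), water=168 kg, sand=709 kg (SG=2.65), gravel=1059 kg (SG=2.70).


Vol cement = 357 / (3.15 * 1000) = 0.113333 m3
Vol water = 168 / 1000 = 0.168 m3
Vol sand = 709 / (2.65 * 1000) = 0.267547 m3
Vol gravel = 1059 / (2.70 * 1000) = 0.392222 m3
Total solid + water volume = 0.941103 m3
Air = (1 - 0.941103) * 100 = 5.89%

5.89


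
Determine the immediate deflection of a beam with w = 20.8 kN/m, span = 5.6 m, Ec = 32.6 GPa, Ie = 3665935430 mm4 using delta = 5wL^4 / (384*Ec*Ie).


Convert: L = 5.6 m = 5600 mm, Ec = 32.6 GPa = 32600 MPa
delta = 5 * 20.8 * 5600^4 / (384 * 32600 * 3665935430)
= 2.23 mm

2.23


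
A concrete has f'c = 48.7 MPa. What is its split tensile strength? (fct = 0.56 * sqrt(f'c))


fct = 0.56 * sqrt(48.7)
= 0.56 * 6.979
= 3.908 MPa

3.908


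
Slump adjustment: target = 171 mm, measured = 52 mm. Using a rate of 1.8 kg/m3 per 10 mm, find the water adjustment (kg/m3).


Difference = 171 - 52 = 119 mm
Water adjustment = 119 * 1.8 / 10 = 21.4 kg/m3

21.4


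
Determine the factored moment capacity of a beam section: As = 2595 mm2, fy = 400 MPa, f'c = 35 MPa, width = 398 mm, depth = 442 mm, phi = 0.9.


a = As * fy / (0.85 * f'c * b)
= 2595 * 400 / (0.85 * 35 * 398)
= 87.6652 mm
Mn = As * fy * (d - a/2) / 10^6
= 413.2978 kN-m
phi*Mn = 0.9 * 413.2978 = 371.97 kN-m

371.97


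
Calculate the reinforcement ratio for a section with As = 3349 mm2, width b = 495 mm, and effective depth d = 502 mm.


rho = As / (b * d)
= 3349 / (495 * 502)
= 0.0135

0.0135


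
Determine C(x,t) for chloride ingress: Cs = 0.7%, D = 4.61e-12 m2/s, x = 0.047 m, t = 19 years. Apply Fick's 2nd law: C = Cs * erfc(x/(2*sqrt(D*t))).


t_seconds = 19 * 365.25 * 24 * 3600 = 599594400.0 s
arg = 0.047 / (2 * sqrt(4.61e-12 * 599594400.0))
= 0.447
erfc(0.447) = 0.5273
C = 0.7 * 0.5273 = 0.3691%

0.3691


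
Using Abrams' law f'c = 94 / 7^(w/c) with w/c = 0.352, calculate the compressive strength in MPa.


f'c = 94 / 7^0.352
= 94 / 1.984
= 47.39 MPa

47.39


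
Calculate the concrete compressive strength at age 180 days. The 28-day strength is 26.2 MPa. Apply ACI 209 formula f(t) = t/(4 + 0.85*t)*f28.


f(180) = 180 / (4 + 0.85 * 180) * 26.2
= 180 / 157.0 * 26.2
= 30.04 MPa

30.04


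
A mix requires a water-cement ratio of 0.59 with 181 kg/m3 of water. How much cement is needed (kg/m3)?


Cement = water / (w/c)
= 181 / 0.59
= 306.8 kg/m3

306.8


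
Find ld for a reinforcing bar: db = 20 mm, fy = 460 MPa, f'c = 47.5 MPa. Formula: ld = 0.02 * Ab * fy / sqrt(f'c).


Ab = pi * 20^2 / 4 = 314.159 mm2
ld = 0.02 * 314.159 * 460 / sqrt(47.5)
= 419.4 mm

419.4


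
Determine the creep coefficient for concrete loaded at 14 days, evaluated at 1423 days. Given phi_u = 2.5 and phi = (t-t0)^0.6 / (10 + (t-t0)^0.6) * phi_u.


dt = 1423 - 14 = 1409
phi = 1409^0.6 / (10 + 1409^0.6) * 2.5
= 2.214

2.214


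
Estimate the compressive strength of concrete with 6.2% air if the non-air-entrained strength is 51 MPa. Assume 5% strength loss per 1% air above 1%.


Strength loss = (6.2 - 1) * 5 = 26.0%
f'c = 51 * (1 - 26.0/100)
= 37.74 MPa

37.74


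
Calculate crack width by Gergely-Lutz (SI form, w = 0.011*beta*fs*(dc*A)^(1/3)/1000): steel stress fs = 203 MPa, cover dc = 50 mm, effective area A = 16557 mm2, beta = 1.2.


w = 0.011 * beta * fs * (dc * A)^(1/3) / 1000
= 0.011 * 1.2 * 203 * (50 * 16557)^(1/3) / 1000
= 0.252 mm

0.252


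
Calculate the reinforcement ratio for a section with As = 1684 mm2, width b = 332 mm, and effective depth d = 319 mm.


rho = As / (b * d)
= 1684 / (332 * 319)
= 0.0159

0.0159


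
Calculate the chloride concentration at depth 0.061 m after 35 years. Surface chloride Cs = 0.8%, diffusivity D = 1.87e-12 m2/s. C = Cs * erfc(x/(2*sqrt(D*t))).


t_seconds = 35 * 365.25 * 24 * 3600 = 1104516000.0 s
arg = 0.061 / (2 * sqrt(1.87e-12 * 1104516000.0))
= 0.6711
erfc(0.6711) = 0.3426
C = 0.8 * 0.3426 = 0.2741%

0.2741


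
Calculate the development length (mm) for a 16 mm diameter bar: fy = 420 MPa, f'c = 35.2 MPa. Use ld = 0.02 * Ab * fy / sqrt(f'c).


Ab = pi * 16^2 / 4 = 201.062 mm2
ld = 0.02 * 201.062 * 420 / sqrt(35.2)
= 284.7 mm

284.7


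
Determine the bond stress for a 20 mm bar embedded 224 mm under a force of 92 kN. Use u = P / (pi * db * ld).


u = P / (pi * db * ld)
= 92 * 1000 / (pi * 20 * 224)
= 6.537 MPa

6.537


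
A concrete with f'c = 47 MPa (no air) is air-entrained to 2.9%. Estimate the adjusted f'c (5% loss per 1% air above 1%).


Strength loss = (2.9 - 1) * 5 = 9.5%
f'c = 47 * (1 - 9.5/100)
= 42.54 MPa

42.54


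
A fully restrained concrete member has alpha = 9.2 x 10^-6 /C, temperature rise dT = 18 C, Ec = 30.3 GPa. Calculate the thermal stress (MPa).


sigma = alpha * dT * Ec
= 9.2e-6 * 18 * 30.3 * 1000
= 5.018 MPa

5.018


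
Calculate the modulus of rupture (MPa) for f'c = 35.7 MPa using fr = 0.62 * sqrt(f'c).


fr = 0.62 * sqrt(35.7)
= 3.704 MPa

3.704


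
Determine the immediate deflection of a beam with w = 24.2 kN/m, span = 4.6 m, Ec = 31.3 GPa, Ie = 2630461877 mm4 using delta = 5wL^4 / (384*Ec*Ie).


Convert: L = 4.6 m = 4600 mm, Ec = 31.3 GPa = 31300 MPa
delta = 5 * 24.2 * 4600^4 / (384 * 31300 * 2630461877)
= 1.71 mm

1.71


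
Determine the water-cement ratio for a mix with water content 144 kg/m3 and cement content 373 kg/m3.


w/c = water / cement
w/c = 144 / 373 = 0.386

0.386


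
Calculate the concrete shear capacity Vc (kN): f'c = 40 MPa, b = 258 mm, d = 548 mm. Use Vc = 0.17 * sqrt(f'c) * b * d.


Vc = 0.17 * sqrt(40) * 258 * 548 / 1000
= 152.01 kN

152.01


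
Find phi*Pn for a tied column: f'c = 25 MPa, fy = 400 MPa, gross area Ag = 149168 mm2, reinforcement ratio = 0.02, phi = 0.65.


Ast = rho * Ag = 0.02 * 149168 = 2983.36 mm2
phi*Pn = 0.65 * 0.80 * (0.85 * 25 * (149168 - 2983.36) + 400 * 2983.36) / 1000
= 2235.88 kN

2235.88


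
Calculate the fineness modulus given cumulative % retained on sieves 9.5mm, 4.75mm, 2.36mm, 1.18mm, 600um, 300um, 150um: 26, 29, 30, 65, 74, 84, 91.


FM = sum(cumulative % retained) / 100
= 399 / 100
= 3.99

3.99


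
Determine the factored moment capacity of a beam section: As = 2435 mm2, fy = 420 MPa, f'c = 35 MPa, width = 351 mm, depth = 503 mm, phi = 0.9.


a = As * fy / (0.85 * f'c * b)
= 2435 * 420 / (0.85 * 35 * 351)
= 97.9387 mm
Mn = As * fy * (d - a/2) / 10^6
= 464.3372 kN-m
phi*Mn = 0.9 * 464.3372 = 417.9 kN-m

417.9


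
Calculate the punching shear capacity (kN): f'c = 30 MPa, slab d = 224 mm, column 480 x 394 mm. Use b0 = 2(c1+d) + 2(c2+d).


b0 = 2*(480 + 224) + 2*(394 + 224) = 2644 mm
Vc = 0.33 * sqrt(30) * 2644 * 224 / 1000
= 1070.49 kN

1070.49


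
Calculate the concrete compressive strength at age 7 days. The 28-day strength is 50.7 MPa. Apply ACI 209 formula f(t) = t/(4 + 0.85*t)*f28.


f(7) = 7 / (4 + 0.85 * 7) * 50.7
= 7 / 9.95 * 50.7
= 35.67 MPa

35.67


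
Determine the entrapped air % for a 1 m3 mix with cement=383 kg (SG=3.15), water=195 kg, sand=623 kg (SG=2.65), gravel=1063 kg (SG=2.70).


Vol cement = 383 / (3.15 * 1000) = 0.121587 m3
Vol water = 195 / 1000 = 0.195 m3
Vol sand = 623 / (2.65 * 1000) = 0.235094 m3
Vol gravel = 1063 / (2.70 * 1000) = 0.393704 m3
Total solid + water volume = 0.945385 m3
Air = (1 - 0.945385) * 100 = 5.46%

5.46


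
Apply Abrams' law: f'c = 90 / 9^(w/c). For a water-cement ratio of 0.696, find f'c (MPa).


f'c = 90 / 9^0.696
= 90 / 4.615
= 19.5 MPa

19.5


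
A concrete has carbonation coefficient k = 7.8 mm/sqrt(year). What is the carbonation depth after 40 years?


depth = k * sqrt(t)
= 7.8 * sqrt(40)
= 49.33 mm

49.33


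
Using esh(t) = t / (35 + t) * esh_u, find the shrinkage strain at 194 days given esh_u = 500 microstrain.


esh(194) = 194 / (35 + 194) * 500
= 194 / 229 * 500
= 423.6 microstrain

423.6


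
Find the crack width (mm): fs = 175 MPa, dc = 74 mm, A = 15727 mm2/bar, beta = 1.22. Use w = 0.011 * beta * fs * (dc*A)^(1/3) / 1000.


w = 0.011 * beta * fs * (dc * A)^(1/3) / 1000
= 0.011 * 1.22 * 175 * (74 * 15727)^(1/3) / 1000
= 0.247 mm

0.247


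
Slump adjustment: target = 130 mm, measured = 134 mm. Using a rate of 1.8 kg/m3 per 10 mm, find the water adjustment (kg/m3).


Difference = 130 - 134 = -4 mm
Water adjustment = -4 * 1.8 / 10 = -0.7 kg/m3

-0.7


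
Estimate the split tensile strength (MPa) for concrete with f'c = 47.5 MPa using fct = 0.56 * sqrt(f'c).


fct = 0.56 * sqrt(47.5)
= 0.56 * 6.892
= 3.86 MPa

3.86


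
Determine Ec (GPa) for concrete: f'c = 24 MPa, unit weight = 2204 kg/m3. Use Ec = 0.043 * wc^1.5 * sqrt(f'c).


Ec = 0.043 * 2204^1.5 * sqrt(24) / 1000
= 21.8 GPa

21.8


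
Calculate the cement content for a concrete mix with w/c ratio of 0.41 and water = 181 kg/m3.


Cement = water / (w/c)
= 181 / 0.41
= 441.5 kg/m3

441.5


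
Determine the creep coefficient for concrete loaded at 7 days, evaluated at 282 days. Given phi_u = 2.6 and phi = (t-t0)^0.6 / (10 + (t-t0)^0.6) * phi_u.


dt = 282 - 7 = 275
phi = 275^0.6 / (10 + 275^0.6) * 2.6
= 1.935

1.935


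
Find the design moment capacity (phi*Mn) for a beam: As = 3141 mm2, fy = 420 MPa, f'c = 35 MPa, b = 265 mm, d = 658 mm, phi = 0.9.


a = As * fy / (0.85 * f'c * b)
= 3141 * 420 / (0.85 * 35 * 265)
= 167.3341 mm
Mn = As * fy * (d - a/2) / 10^6
= 757.6715 kN-m
phi*Mn = 0.9 * 757.6715 = 681.9 kN-m

681.9


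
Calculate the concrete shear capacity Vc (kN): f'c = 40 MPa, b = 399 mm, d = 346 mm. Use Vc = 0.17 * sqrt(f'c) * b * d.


Vc = 0.17 * sqrt(40) * 399 * 346 / 1000
= 148.43 kN

148.43


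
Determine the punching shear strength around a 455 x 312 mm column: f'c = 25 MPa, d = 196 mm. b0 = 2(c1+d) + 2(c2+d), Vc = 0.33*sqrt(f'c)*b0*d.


b0 = 2*(455 + 196) + 2*(312 + 196) = 2318 mm
Vc = 0.33 * sqrt(25) * 2318 * 196 / 1000
= 749.64 kN

749.64


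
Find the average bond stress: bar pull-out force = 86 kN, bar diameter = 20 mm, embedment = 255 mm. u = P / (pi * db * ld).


u = P / (pi * db * ld)
= 86 * 1000 / (pi * 20 * 255)
= 5.368 MPa

5.368


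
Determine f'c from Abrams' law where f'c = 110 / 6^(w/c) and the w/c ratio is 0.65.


f'c = 110 / 6^0.65
= 110 / 3.205
= 34.32 MPa

34.32


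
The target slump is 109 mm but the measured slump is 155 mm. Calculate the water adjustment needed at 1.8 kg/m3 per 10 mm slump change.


Difference = 109 - 155 = -46 mm
Water adjustment = -46 * 1.8 / 10 = -8.3 kg/m3

-8.3


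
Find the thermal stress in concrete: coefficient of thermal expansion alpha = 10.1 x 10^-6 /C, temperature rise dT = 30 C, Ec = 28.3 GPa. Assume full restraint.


sigma = alpha * dT * Ec
= 10.1e-6 * 30 * 28.3 * 1000
= 8.575 MPa

8.575


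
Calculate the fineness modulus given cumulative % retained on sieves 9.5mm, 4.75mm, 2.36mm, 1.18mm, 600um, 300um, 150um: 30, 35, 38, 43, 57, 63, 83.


FM = sum(cumulative % retained) / 100
= 349 / 100
= 3.49

3.49


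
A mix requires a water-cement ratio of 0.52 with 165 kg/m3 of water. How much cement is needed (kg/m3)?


Cement = water / (w/c)
= 165 / 0.52
= 317.3 kg/m3

317.3


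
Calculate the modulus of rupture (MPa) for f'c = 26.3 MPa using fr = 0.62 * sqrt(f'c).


fr = 0.62 * sqrt(26.3)
= 3.18 MPa

3.18


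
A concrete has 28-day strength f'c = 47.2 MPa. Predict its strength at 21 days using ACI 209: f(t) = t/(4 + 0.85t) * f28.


f(21) = 21 / (4 + 0.85 * 21) * 47.2
= 21 / 21.85 * 47.2
= 45.36 MPa

45.36


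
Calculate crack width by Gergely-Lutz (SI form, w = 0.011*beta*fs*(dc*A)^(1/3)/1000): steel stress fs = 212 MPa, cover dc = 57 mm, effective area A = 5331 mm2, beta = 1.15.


w = 0.011 * beta * fs * (dc * A)^(1/3) / 1000
= 0.011 * 1.15 * 212 * (57 * 5331)^(1/3) / 1000
= 0.18 mm

0.18


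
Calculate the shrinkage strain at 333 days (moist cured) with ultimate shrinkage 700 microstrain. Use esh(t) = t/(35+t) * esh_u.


esh(333) = 333 / (35 + 333) * 700
= 333 / 368 * 700
= 633.4 microstrain

633.4


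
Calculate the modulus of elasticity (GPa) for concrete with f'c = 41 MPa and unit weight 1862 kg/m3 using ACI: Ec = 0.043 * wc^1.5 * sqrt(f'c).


Ec = 0.043 * 1862^1.5 * sqrt(41) / 1000
= 22.12 GPa

22.12


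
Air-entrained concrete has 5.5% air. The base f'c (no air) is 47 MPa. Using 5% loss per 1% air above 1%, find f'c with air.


Strength loss = (5.5 - 1) * 5 = 22.5%
f'c = 47 * (1 - 22.5/100)
= 36.43 MPa

36.43


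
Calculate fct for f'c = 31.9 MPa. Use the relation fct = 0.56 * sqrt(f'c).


fct = 0.56 * sqrt(31.9)
= 0.56 * 5.648
= 3.163 MPa

3.163


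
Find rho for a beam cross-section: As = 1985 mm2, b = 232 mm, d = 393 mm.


rho = As / (b * d)
= 1985 / (232 * 393)
= 0.0218

0.0218


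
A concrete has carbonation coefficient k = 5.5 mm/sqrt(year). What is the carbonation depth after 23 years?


depth = k * sqrt(t)
= 5.5 * sqrt(23)
= 26.38 mm

26.38


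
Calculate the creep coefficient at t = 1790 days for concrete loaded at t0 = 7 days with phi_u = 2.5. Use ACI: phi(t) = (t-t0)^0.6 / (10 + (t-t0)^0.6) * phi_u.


dt = 1790 - 7 = 1783
phi = 1783^0.6 / (10 + 1783^0.6) * 2.5
= 2.248

2.248


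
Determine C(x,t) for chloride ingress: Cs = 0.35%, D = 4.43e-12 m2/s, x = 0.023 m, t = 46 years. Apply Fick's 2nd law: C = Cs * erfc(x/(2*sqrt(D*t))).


t_seconds = 46 * 365.25 * 24 * 3600 = 1451649600.0 s
arg = 0.023 / (2 * sqrt(4.43e-12 * 1451649600.0))
= 0.1434
erfc(0.1434) = 0.8393
C = 0.35 * 0.8393 = 0.2938%

0.2938


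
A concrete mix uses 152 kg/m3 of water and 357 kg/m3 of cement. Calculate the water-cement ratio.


w/c = water / cement
w/c = 152 / 357 = 0.426

0.426


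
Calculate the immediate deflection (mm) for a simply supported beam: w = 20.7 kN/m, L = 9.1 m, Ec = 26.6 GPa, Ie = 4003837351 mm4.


Convert: L = 9.1 m = 9100 mm, Ec = 26.6 GPa = 26600 MPa
delta = 5 * 20.7 * 9100^4 / (384 * 26600 * 4003837351)
= 17.35 mm

17.35


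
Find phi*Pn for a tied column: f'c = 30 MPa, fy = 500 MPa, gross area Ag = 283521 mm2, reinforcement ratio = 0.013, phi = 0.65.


Ast = rho * Ag = 0.013 * 283521 = 3685.773 mm2
phi*Pn = 0.65 * 0.80 * (0.85 * 30 * (283521 - 3685.773) + 500 * 3685.773) / 1000
= 4668.92 kN

4668.92


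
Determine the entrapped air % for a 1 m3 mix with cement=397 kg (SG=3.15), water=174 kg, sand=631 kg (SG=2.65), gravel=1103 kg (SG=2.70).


Vol cement = 397 / (3.15 * 1000) = 0.126032 m3
Vol water = 174 / 1000 = 0.174 m3
Vol sand = 631 / (2.65 * 1000) = 0.238113 m3
Vol gravel = 1103 / (2.70 * 1000) = 0.408519 m3
Total solid + water volume = 0.946663 m3
Air = (1 - 0.946663) * 100 = 5.33%

5.33


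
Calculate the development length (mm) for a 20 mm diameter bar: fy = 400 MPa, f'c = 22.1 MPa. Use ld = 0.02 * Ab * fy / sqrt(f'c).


Ab = pi * 20^2 / 4 = 314.159 mm2
ld = 0.02 * 314.159 * 400 / sqrt(22.1)
= 534.6 mm

534.6


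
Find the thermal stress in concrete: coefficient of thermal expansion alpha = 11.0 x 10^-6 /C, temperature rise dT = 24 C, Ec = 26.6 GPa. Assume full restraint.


sigma = alpha * dT * Ec
= 11.0e-6 * 24 * 26.6 * 1000
= 7.022 MPa

7.022


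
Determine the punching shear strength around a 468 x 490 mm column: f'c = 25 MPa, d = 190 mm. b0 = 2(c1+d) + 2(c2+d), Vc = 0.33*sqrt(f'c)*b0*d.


b0 = 2*(468 + 190) + 2*(490 + 190) = 2676 mm
Vc = 0.33 * sqrt(25) * 2676 * 190 / 1000
= 838.93 kN

838.93


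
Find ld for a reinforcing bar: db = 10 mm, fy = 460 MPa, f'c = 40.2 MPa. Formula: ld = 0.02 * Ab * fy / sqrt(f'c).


Ab = pi * 10^2 / 4 = 78.54 mm2
ld = 0.02 * 78.54 * 460 / sqrt(40.2)
= 114.0 mm

114.0


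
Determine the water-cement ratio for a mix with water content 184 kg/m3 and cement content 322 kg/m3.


w/c = water / cement
w/c = 184 / 322 = 0.571

0.571


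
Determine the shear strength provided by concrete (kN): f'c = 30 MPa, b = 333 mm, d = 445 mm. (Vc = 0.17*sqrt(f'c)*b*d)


Vc = 0.17 * sqrt(30) * 333 * 445 / 1000
= 137.98 kN

137.98


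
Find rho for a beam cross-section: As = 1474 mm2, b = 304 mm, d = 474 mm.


rho = As / (b * d)
= 1474 / (304 * 474)
= 0.0102

0.0102


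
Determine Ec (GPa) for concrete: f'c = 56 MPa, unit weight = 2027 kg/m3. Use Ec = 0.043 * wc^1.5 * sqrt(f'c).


Ec = 0.043 * 2027^1.5 * sqrt(56) / 1000
= 29.37 GPa

29.37


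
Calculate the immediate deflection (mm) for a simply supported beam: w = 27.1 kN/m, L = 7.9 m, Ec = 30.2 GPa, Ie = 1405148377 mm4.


Convert: L = 7.9 m = 7900 mm, Ec = 30.2 GPa = 30200 MPa
delta = 5 * 27.1 * 7900^4 / (384 * 30200 * 1405148377)
= 32.39 mm

32.39


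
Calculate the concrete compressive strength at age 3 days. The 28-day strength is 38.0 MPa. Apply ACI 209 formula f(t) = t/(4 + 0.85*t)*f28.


f(3) = 3 / (4 + 0.85 * 3) * 38.0
= 3 / 6.55 * 38.0
= 17.4 MPa

17.4


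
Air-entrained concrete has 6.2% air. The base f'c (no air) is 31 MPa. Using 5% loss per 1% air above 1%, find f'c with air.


Strength loss = (6.2 - 1) * 5 = 26.0%
f'c = 31 * (1 - 26.0/100)
= 22.94 MPa

22.94


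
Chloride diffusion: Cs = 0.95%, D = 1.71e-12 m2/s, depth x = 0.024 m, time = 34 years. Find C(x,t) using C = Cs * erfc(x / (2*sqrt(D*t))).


t_seconds = 34 * 365.25 * 24 * 3600 = 1072958400.0 s
arg = 0.024 / (2 * sqrt(1.71e-12 * 1072958400.0))
= 0.2802
erfc(0.2802) = 0.692
C = 0.95 * 0.692 = 0.6574%

0.6574


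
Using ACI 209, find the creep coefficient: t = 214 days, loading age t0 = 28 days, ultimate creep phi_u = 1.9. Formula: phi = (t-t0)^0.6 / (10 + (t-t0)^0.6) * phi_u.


dt = 214 - 28 = 186
phi = 186^0.6 / (10 + 186^0.6) * 1.9
= 1.324

1.324


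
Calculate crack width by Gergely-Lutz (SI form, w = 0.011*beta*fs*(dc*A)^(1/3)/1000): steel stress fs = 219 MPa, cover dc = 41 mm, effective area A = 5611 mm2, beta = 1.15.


w = 0.011 * beta * fs * (dc * A)^(1/3) / 1000
= 0.011 * 1.15 * 219 * (41 * 5611)^(1/3) / 1000
= 0.17 mm

0.17


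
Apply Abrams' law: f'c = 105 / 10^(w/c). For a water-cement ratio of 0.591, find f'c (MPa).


f'c = 105 / 10^0.591
= 105 / 3.899
= 26.93 MPa

26.93


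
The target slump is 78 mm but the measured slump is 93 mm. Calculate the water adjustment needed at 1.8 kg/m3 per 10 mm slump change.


Difference = 78 - 93 = -15 mm
Water adjustment = -15 * 1.8 / 10 = -2.7 kg/m3

-2.7


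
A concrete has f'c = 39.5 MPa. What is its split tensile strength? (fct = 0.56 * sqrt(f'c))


fct = 0.56 * sqrt(39.5)
= 0.56 * 6.285
= 3.52 MPa

3.52


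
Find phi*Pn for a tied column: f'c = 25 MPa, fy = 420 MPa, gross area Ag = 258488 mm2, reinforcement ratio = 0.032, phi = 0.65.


Ast = rho * Ag = 0.032 * 258488 = 8271.616 mm2
phi*Pn = 0.65 * 0.80 * (0.85 * 25 * (258488 - 8271.616) + 420 * 8271.616) / 1000
= 4571.41 kN

4571.41


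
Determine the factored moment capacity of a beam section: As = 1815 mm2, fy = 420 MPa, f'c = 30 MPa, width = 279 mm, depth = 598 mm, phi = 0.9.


a = As * fy / (0.85 * f'c * b)
= 1815 * 420 / (0.85 * 30 * 279)
= 107.1474 mm
Mn = As * fy * (d - a/2) / 10^6
= 415.0162 kN-m
phi*Mn = 0.9 * 415.0162 = 373.51 kN-m

373.51


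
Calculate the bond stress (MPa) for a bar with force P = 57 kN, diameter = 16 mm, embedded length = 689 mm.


u = P / (pi * db * ld)
= 57 * 1000 / (pi * 16 * 689)
= 1.646 MPa

1.646


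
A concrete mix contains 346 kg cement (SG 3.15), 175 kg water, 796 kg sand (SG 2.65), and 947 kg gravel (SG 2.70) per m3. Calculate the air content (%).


Vol cement = 346 / (3.15 * 1000) = 0.109841 m3
Vol water = 175 / 1000 = 0.175 m3
Vol sand = 796 / (2.65 * 1000) = 0.300377 m3
Vol gravel = 947 / (2.70 * 1000) = 0.350741 m3
Total solid + water volume = 0.935959 m3
Air = (1 - 0.935959) * 100 = 6.4%

6.4


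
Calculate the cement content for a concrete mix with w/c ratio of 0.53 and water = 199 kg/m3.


Cement = water / (w/c)
= 199 / 0.53
= 375.5 kg/m3

375.5


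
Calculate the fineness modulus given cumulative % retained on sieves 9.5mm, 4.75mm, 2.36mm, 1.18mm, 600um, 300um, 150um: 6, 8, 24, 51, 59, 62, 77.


FM = sum(cumulative % retained) / 100
= 287 / 100
= 2.87

2.87


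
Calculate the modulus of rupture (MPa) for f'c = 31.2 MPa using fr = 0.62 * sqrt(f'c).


fr = 0.62 * sqrt(31.2)
= 3.463 MPa

3.463


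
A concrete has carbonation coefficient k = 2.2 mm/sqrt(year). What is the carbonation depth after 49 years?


depth = k * sqrt(t)
= 2.2 * sqrt(49)
= 15.4 mm

15.4


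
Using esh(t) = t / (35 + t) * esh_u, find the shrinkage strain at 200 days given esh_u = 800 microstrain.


esh(200) = 200 / (35 + 200) * 800
= 200 / 235 * 800
= 680.9 microstrain

680.9


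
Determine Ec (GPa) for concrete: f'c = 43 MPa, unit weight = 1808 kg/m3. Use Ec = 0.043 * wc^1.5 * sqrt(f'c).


Ec = 0.043 * 1808^1.5 * sqrt(43) / 1000
= 21.68 GPa

21.68


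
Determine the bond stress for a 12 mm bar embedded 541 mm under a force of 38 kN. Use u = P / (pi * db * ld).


u = P / (pi * db * ld)
= 38 * 1000 / (pi * 12 * 541)
= 1.863 MPa

1.863


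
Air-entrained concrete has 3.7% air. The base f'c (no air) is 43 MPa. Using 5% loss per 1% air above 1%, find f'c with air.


Strength loss = (3.7 - 1) * 5 = 13.5%
f'c = 43 * (1 - 13.5/100)
= 37.2 MPa

37.2


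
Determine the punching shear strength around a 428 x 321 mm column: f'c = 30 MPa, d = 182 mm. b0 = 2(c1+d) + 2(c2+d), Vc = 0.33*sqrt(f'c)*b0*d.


b0 = 2*(428 + 182) + 2*(321 + 182) = 2226 mm
Vc = 0.33 * sqrt(30) * 2226 * 182 / 1000
= 732.27 kN

732.27


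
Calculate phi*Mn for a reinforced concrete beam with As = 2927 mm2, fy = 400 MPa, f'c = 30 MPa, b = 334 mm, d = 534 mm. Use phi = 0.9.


a = As * fy / (0.85 * f'c * b)
= 2927 * 400 / (0.85 * 30 * 334)
= 137.4662 mm
Mn = As * fy * (d - a/2) / 10^6
= 544.7345 kN-m
phi*Mn = 0.9 * 544.7345 = 490.26 kN-m

490.26


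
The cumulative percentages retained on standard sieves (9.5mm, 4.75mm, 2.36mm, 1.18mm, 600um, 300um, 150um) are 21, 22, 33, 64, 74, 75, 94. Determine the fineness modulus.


FM = sum(cumulative % retained) / 100
= 383 / 100
= 3.83

3.83


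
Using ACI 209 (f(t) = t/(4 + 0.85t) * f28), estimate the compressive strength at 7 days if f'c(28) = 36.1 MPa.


f(7) = 7 / (4 + 0.85 * 7) * 36.1
= 7 / 9.95 * 36.1
= 25.4 MPa

25.4


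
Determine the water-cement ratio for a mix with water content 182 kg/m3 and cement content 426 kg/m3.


w/c = water / cement
w/c = 182 / 426 = 0.427

0.427


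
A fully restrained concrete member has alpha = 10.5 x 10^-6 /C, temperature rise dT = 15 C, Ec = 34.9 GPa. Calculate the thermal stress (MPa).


sigma = alpha * dT * Ec
= 10.5e-6 * 15 * 34.9 * 1000
= 5.497 MPa

5.497


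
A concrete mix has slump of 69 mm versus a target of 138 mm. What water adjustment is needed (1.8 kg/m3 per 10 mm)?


Difference = 138 - 69 = 69 mm
Water adjustment = 69 * 1.8 / 10 = 12.4 kg/m3

12.4


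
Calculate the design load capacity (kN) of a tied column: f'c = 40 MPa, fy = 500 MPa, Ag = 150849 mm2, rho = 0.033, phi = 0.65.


Ast = rho * Ag = 0.033 * 150849 = 4978.017 mm2
phi*Pn = 0.65 * 0.80 * (0.85 * 40 * (150849 - 4978.017) + 500 * 4978.017) / 1000
= 3873.28 kN

3873.28


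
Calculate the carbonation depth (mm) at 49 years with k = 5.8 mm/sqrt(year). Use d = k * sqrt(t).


depth = k * sqrt(t)
= 5.8 * sqrt(49)
= 40.6 mm

40.6


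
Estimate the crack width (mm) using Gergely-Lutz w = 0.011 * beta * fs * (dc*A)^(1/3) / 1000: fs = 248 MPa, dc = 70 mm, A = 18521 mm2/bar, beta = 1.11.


w = 0.011 * beta * fs * (dc * A)^(1/3) / 1000
= 0.011 * 1.11 * 248 * (70 * 18521)^(1/3) / 1000
= 0.33 mm

0.33


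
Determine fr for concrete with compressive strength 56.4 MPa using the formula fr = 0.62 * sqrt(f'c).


fr = 0.62 * sqrt(56.4)
= 4.656 MPa

4.656


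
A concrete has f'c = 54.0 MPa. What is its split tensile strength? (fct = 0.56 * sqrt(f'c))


fct = 0.56 * sqrt(54.0)
= 0.56 * 7.348
= 4.115 MPa

4.115


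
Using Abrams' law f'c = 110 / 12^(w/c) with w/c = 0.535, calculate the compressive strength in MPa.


f'c = 110 / 12^0.535
= 110 / 3.779
= 29.11 MPa

29.11


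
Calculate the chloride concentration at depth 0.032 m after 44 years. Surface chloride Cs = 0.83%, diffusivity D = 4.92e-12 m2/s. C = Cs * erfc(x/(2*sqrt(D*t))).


t_seconds = 44 * 365.25 * 24 * 3600 = 1388534400.0 s
arg = 0.032 / (2 * sqrt(4.92e-12 * 1388534400.0))
= 0.1936
erfc(0.1936) = 0.7843
C = 0.83 * 0.7843 = 0.6509%

0.6509


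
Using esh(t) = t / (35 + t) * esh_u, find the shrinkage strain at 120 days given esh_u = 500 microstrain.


esh(120) = 120 / (35 + 120) * 500
= 120 / 155 * 500
= 387.1 microstrain

387.1


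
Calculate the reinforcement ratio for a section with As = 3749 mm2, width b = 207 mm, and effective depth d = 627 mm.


rho = As / (b * d)
= 3749 / (207 * 627)
= 0.0289

0.0289


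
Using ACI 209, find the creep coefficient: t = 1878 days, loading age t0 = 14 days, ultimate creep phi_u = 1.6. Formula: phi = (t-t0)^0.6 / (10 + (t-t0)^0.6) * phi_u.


dt = 1878 - 14 = 1864
phi = 1864^0.6 / (10 + 1864^0.6) * 1.6
= 1.443

1.443


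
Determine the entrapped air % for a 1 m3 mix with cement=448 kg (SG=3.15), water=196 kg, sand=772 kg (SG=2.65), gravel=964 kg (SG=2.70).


Vol cement = 448 / (3.15 * 1000) = 0.142222 m3
Vol water = 196 / 1000 = 0.196 m3
Vol sand = 772 / (2.65 * 1000) = 0.291321 m3
Vol gravel = 964 / (2.70 * 1000) = 0.357037 m3
Total solid + water volume = 0.98658 m3
Air = (1 - 0.98658) * 100 = 1.34%

1.34


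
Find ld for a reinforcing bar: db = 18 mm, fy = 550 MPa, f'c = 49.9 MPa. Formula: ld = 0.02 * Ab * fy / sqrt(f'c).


Ab = pi * 18^2 / 4 = 254.469 mm2
ld = 0.02 * 254.469 * 550 / sqrt(49.9)
= 396.3 mm

396.3


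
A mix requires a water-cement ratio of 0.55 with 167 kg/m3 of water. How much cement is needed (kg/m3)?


Cement = water / (w/c)
= 167 / 0.55
= 303.6 kg/m3

303.6


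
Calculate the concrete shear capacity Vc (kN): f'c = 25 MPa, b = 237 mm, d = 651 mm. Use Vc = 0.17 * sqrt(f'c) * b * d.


Vc = 0.17 * sqrt(25) * 237 * 651 / 1000
= 131.14 kN

131.14


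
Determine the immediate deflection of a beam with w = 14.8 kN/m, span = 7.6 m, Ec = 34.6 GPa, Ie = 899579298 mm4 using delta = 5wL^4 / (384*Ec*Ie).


Convert: L = 7.6 m = 7600 mm, Ec = 34.6 GPa = 34600 MPa
delta = 5 * 14.8 * 7600^4 / (384 * 34600 * 899579298)
= 20.66 mm

20.66


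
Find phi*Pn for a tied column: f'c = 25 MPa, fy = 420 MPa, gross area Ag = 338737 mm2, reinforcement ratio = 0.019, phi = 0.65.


Ast = rho * Ag = 0.019 * 338737 = 6436.003 mm2
phi*Pn = 0.65 * 0.80 * (0.85 * 25 * (338737 - 6436.003) + 420 * 6436.003) / 1000
= 5077.55 kN

5077.55


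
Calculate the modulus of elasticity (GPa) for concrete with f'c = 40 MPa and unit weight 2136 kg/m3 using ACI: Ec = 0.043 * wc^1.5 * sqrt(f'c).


Ec = 0.043 * 2136^1.5 * sqrt(40) / 1000
= 26.85 GPa

26.85


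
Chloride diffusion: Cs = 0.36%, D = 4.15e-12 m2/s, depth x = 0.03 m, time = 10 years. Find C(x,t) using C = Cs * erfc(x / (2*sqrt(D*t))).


t_seconds = 10 * 365.25 * 24 * 3600 = 315576000.0 s
arg = 0.03 / (2 * sqrt(4.15e-12 * 315576000.0))
= 0.4145
erfc(0.4145) = 0.5578
C = 0.36 * 0.5578 = 0.2008%

0.2008


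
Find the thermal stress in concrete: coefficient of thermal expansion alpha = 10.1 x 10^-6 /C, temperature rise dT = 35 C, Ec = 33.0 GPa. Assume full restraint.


sigma = alpha * dT * Ec
= 10.1e-6 * 35 * 33.0 * 1000
= 11.665 MPa

11.665


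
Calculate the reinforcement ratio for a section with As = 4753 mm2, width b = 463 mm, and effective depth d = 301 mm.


rho = As / (b * d)
= 4753 / (463 * 301)
= 0.0341

0.0341


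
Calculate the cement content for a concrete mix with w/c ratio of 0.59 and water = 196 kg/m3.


Cement = water / (w/c)
= 196 / 0.59
= 332.2 kg/m3

332.2


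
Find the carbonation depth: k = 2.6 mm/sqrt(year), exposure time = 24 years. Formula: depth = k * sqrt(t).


depth = k * sqrt(t)
= 2.6 * sqrt(24)
= 12.74 mm

12.74


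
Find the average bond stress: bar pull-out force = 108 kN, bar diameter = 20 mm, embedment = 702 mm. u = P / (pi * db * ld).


u = P / (pi * db * ld)
= 108 * 1000 / (pi * 20 * 702)
= 2.449 MPa

2.449


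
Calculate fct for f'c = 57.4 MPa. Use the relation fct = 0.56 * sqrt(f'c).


fct = 0.56 * sqrt(57.4)
= 0.56 * 7.576
= 4.243 MPa

4.243


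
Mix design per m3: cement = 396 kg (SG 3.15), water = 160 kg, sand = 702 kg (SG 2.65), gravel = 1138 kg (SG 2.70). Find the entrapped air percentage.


Vol cement = 396 / (3.15 * 1000) = 0.125714 m3
Vol water = 160 / 1000 = 0.16 m3
Vol sand = 702 / (2.65 * 1000) = 0.264906 m3
Vol gravel = 1138 / (2.70 * 1000) = 0.421481 m3
Total solid + water volume = 0.972101 m3
Air = (1 - 0.972101) * 100 = 2.79%

2.79


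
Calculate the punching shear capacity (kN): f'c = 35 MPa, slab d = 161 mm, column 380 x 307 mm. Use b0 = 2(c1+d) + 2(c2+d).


b0 = 2*(380 + 161) + 2*(307 + 161) = 2018 mm
Vc = 0.33 * sqrt(35) * 2018 * 161 / 1000
= 634.3 kN

634.3


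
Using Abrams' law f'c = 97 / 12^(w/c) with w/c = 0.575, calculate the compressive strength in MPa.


f'c = 97 / 12^0.575
= 97 / 4.174
= 23.24 MPa

23.24


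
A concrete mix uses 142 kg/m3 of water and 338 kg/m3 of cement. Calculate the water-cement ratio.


w/c = water / cement
w/c = 142 / 338 = 0.42

0.42


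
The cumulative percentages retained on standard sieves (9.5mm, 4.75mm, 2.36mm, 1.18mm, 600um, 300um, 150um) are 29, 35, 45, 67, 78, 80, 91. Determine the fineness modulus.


FM = sum(cumulative % retained) / 100
= 425 / 100
= 4.25

4.25


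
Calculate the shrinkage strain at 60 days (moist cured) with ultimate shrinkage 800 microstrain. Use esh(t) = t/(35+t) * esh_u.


esh(60) = 60 / (35 + 60) * 800
= 60 / 95 * 800
= 505.3 microstrain

505.3


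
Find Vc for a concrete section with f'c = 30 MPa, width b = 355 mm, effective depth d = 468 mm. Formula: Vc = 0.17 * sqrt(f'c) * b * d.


Vc = 0.17 * sqrt(30) * 355 * 468 / 1000
= 154.7 kN

154.7


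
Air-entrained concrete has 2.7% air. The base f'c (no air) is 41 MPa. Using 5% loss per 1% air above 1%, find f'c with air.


Strength loss = (2.7 - 1) * 5 = 8.5%
f'c = 41 * (1 - 8.5/100)
= 37.52 MPa

37.52


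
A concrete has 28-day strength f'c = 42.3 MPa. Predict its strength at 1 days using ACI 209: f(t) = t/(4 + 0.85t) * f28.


f(1) = 1 / (4 + 0.85 * 1) * 42.3
= 1 / 4.85 * 42.3
= 8.72 MPa

8.72


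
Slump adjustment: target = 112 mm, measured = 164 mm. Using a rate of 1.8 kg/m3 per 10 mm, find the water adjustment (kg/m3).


Difference = 112 - 164 = -52 mm
Water adjustment = -52 * 1.8 / 10 = -9.4 kg/m3

-9.4


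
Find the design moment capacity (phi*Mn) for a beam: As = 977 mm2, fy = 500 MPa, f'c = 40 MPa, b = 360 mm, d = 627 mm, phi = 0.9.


a = As * fy / (0.85 * f'c * b)
= 977 * 500 / (0.85 * 40 * 360)
= 39.9101 mm
Mn = As * fy * (d - a/2) / 10^6
= 296.5415 kN-m
phi*Mn = 0.9 * 296.5415 = 266.89 kN-m

266.89


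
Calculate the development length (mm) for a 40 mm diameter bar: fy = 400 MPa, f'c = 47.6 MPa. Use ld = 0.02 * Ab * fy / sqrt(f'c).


Ab = pi * 40^2 / 4 = 1256.637 mm2
ld = 0.02 * 1256.637 * 400 / sqrt(47.6)
= 1457.1 mm

1457.1


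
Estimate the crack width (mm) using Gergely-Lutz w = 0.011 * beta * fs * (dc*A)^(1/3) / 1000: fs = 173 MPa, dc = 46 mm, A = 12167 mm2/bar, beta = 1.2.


w = 0.011 * beta * fs * (dc * A)^(1/3) / 1000
= 0.011 * 1.2 * 173 * (46 * 12167)^(1/3) / 1000
= 0.188 mm

0.188


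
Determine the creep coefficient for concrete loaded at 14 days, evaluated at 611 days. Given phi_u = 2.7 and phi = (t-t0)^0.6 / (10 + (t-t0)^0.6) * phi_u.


dt = 611 - 14 = 597
phi = 597^0.6 / (10 + 597^0.6) * 2.7
= 2.22

2.22


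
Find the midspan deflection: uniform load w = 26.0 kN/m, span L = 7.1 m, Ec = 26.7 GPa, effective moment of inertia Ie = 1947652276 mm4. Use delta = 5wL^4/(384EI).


Convert: L = 7.1 m = 7100 mm, Ec = 26.7 GPa = 26700 MPa
delta = 5 * 26.0 * 7100^4 / (384 * 26700 * 1947652276)
= 16.54 mm

16.54


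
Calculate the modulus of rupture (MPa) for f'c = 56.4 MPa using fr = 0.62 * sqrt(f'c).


fr = 0.62 * sqrt(56.4)
= 4.656 MPa

4.656


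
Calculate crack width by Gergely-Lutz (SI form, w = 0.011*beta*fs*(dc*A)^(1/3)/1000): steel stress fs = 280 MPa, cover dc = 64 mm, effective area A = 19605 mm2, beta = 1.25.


w = 0.011 * beta * fs * (dc * A)^(1/3) / 1000
= 0.011 * 1.25 * 280 * (64 * 19605)^(1/3) / 1000
= 0.415 mm

0.415


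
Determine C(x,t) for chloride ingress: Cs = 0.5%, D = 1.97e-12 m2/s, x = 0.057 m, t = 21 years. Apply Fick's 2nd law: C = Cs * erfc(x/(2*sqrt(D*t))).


t_seconds = 21 * 365.25 * 24 * 3600 = 662709600.0 s
arg = 0.057 / (2 * sqrt(1.97e-12 * 662709600.0))
= 0.7888
erfc(0.7888) = 0.2646
C = 0.5 * 0.2646 = 0.1323%

0.1323


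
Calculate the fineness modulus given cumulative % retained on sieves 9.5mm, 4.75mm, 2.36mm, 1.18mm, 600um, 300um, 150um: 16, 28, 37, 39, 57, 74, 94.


FM = sum(cumulative % retained) / 100
= 345 / 100
= 3.45

3.45


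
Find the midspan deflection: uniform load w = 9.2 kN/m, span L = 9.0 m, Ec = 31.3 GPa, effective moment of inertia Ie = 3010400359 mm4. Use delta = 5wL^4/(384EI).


Convert: L = 9.0 m = 9000 mm, Ec = 31.3 GPa = 31300 MPa
delta = 5 * 9.2 * 9000^4 / (384 * 31300 * 3010400359)
= 8.34 mm

8.34


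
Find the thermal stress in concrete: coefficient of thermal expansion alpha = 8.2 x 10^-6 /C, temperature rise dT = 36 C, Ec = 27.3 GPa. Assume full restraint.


sigma = alpha * dT * Ec
= 8.2e-6 * 36 * 27.3 * 1000
= 8.059 MPa

8.059


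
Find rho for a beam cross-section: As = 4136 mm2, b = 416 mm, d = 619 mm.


rho = As / (b * d)
= 4136 / (416 * 619)
= 0.0161

0.0161


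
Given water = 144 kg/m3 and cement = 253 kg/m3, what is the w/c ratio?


w/c = water / cement
w/c = 144 / 253 = 0.569

0.569


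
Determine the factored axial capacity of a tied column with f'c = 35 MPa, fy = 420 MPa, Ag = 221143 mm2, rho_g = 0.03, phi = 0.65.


Ast = rho * Ag = 0.03 * 221143 = 6634.29 mm2
phi*Pn = 0.65 * 0.80 * (0.85 * 35 * (221143 - 6634.29) + 420 * 6634.29) / 1000
= 4767.38 kN

4767.38


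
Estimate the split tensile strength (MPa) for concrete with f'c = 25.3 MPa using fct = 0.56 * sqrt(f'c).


fct = 0.56 * sqrt(25.3)
= 0.56 * 5.03
= 2.817 MPa

2.817


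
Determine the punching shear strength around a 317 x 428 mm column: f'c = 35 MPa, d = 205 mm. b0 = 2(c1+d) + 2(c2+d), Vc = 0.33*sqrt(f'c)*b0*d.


b0 = 2*(317 + 205) + 2*(428 + 205) = 2310 mm
Vc = 0.33 * sqrt(35) * 2310 * 205 / 1000
= 924.51 kN

924.51


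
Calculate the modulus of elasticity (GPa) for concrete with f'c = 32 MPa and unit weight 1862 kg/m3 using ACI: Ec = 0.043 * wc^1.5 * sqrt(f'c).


Ec = 0.043 * 1862^1.5 * sqrt(32) / 1000
= 19.54 GPa

19.54


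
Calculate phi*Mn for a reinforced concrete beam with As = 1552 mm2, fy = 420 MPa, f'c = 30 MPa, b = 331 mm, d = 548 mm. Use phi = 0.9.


a = As * fy / (0.85 * f'c * b)
= 1552 * 420 / (0.85 * 30 * 331)
= 77.2277 mm
Mn = As * fy * (d - a/2) / 10^6
= 332.0383 kN-m
phi*Mn = 0.9 * 332.0383 = 298.83 kN-m

298.83


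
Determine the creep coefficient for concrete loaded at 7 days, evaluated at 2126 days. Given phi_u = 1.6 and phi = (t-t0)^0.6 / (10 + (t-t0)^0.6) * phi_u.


dt = 2126 - 7 = 2119
phi = 2119^0.6 / (10 + 2119^0.6) * 1.6
= 1.453

1.453


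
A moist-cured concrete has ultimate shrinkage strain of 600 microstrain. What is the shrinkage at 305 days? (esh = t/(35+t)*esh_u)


esh(305) = 305 / (35 + 305) * 600
= 305 / 340 * 600
= 538.2 microstrain

538.2


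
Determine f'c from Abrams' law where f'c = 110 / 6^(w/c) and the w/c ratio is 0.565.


f'c = 110 / 6^0.565
= 110 / 2.752
= 39.97 MPa

39.97


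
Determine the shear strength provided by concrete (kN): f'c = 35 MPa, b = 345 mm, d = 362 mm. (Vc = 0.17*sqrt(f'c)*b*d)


Vc = 0.17 * sqrt(35) * 345 * 362 / 1000
= 125.61 kN

125.61


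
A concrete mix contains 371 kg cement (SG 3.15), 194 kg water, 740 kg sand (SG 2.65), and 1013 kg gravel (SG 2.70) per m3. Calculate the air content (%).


Vol cement = 371 / (3.15 * 1000) = 0.117778 m3
Vol water = 194 / 1000 = 0.194 m3
Vol sand = 740 / (2.65 * 1000) = 0.279245 m3
Vol gravel = 1013 / (2.70 * 1000) = 0.375185 m3
Total solid + water volume = 0.966208 m3
Air = (1 - 0.966208) * 100 = 3.38%

3.38


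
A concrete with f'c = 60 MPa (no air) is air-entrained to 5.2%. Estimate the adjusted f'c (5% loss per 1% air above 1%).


Strength loss = (5.2 - 1) * 5 = 21.0%
f'c = 60 * (1 - 21.0/100)
= 47.4 MPa

47.4


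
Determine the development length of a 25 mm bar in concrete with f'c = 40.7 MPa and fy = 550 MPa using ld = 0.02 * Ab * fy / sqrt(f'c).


Ab = pi * 25^2 / 4 = 490.874 mm2
ld = 0.02 * 490.874 * 550 / sqrt(40.7)
= 846.4 mm

846.4
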